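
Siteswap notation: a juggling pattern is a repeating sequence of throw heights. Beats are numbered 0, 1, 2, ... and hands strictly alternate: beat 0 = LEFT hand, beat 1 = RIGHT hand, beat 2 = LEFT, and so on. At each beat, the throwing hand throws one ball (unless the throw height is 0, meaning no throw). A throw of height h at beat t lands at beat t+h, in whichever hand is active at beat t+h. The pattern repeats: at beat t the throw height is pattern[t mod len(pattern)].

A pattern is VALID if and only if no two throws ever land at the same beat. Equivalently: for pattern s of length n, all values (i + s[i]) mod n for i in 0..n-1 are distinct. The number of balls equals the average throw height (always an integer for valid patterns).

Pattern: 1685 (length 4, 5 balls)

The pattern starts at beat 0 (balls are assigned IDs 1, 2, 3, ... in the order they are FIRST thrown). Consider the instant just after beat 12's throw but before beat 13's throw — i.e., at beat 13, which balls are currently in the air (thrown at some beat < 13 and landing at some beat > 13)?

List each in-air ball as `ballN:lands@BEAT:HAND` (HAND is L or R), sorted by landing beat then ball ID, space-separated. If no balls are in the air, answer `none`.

Beat 0 (L): throw ball1 h=1 -> lands@1:R; in-air after throw: [b1@1:R]
Beat 1 (R): throw ball1 h=6 -> lands@7:R; in-air after throw: [b1@7:R]
Beat 2 (L): throw ball2 h=8 -> lands@10:L; in-air after throw: [b1@7:R b2@10:L]
Beat 3 (R): throw ball3 h=5 -> lands@8:L; in-air after throw: [b1@7:R b3@8:L b2@10:L]
Beat 4 (L): throw ball4 h=1 -> lands@5:R; in-air after throw: [b4@5:R b1@7:R b3@8:L b2@10:L]
Beat 5 (R): throw ball4 h=6 -> lands@11:R; in-air after throw: [b1@7:R b3@8:L b2@10:L b4@11:R]
Beat 6 (L): throw ball5 h=8 -> lands@14:L; in-air after throw: [b1@7:R b3@8:L b2@10:L b4@11:R b5@14:L]
Beat 7 (R): throw ball1 h=5 -> lands@12:L; in-air after throw: [b3@8:L b2@10:L b4@11:R b1@12:L b5@14:L]
Beat 8 (L): throw ball3 h=1 -> lands@9:R; in-air after throw: [b3@9:R b2@10:L b4@11:R b1@12:L b5@14:L]
Beat 9 (R): throw ball3 h=6 -> lands@15:R; in-air after throw: [b2@10:L b4@11:R b1@12:L b5@14:L b3@15:R]
Beat 10 (L): throw ball2 h=8 -> lands@18:L; in-air after throw: [b4@11:R b1@12:L b5@14:L b3@15:R b2@18:L]
Beat 11 (R): throw ball4 h=5 -> lands@16:L; in-air after throw: [b1@12:L b5@14:L b3@15:R b4@16:L b2@18:L]
Beat 12 (L): throw ball1 h=1 -> lands@13:R; in-air after throw: [b1@13:R b5@14:L b3@15:R b4@16:L b2@18:L]
Beat 13 (R): throw ball1 h=6 -> lands@19:R; in-air after throw: [b5@14:L b3@15:R b4@16:L b2@18:L b1@19:R]

Answer: ball5:lands@14:L ball3:lands@15:R ball4:lands@16:L ball2:lands@18:L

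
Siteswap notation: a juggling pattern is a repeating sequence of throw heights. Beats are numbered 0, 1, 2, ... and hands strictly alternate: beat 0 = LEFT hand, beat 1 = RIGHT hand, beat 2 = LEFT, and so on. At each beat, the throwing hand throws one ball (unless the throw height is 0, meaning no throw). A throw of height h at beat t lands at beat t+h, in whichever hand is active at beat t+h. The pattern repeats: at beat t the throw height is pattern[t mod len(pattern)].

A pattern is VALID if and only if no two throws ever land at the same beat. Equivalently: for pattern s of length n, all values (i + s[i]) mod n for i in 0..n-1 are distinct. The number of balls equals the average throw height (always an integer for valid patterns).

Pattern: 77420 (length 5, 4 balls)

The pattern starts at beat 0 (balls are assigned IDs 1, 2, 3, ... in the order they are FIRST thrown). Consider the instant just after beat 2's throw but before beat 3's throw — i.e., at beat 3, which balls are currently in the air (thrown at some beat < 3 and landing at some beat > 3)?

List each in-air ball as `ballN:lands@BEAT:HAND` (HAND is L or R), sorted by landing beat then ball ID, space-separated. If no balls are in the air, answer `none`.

Answer: ball3:lands@6:L ball1:lands@7:R ball2:lands@8:L

Derivation:
Beat 0 (L): throw ball1 h=7 -> lands@7:R; in-air after throw: [b1@7:R]
Beat 1 (R): throw ball2 h=7 -> lands@8:L; in-air after throw: [b1@7:R b2@8:L]
Beat 2 (L): throw ball3 h=4 -> lands@6:L; in-air after throw: [b3@6:L b1@7:R b2@8:L]
Beat 3 (R): throw ball4 h=2 -> lands@5:R; in-air after throw: [b4@5:R b3@6:L b1@7:R b2@8:L]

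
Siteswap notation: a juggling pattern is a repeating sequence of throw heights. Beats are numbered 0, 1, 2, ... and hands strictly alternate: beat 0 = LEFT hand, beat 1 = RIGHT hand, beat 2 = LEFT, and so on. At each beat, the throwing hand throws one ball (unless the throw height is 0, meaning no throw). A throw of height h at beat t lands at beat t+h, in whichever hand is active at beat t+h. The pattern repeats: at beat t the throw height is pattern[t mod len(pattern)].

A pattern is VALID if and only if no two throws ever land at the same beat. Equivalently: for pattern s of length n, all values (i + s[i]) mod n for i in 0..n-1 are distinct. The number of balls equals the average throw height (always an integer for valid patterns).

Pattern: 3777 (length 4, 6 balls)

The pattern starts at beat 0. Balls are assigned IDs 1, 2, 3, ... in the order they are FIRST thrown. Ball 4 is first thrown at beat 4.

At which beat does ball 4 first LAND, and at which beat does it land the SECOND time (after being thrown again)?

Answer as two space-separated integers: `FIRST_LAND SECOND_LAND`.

Answer: 7 14

Derivation:
Beat 0 (L): throw ball1 h=3 -> lands@3:R; in-air after throw: [b1@3:R]
Beat 1 (R): throw ball2 h=7 -> lands@8:L; in-air after throw: [b1@3:R b2@8:L]
Beat 2 (L): throw ball3 h=7 -> lands@9:R; in-air after throw: [b1@3:R b2@8:L b3@9:R]
Beat 3 (R): throw ball1 h=7 -> lands@10:L; in-air after throw: [b2@8:L b3@9:R b1@10:L]
Beat 4 (L): throw ball4 h=3 -> lands@7:R; in-air after throw: [b4@7:R b2@8:L b3@9:R b1@10:L]
Beat 5 (R): throw ball5 h=7 -> lands@12:L; in-air after throw: [b4@7:R b2@8:L b3@9:R b1@10:L b5@12:L]
Beat 6 (L): throw ball6 h=7 -> lands@13:R; in-air after throw: [b4@7:R b2@8:L b3@9:R b1@10:L b5@12:L b6@13:R]
Beat 7 (R): throw ball4 h=7 -> lands@14:L; in-air after throw: [b2@8:L b3@9:R b1@10:L b5@12:L b6@13:R b4@14:L]
Beat 8 (L): throw ball2 h=3 -> lands@11:R; in-air after throw: [b3@9:R b1@10:L b2@11:R b5@12:L b6@13:R b4@14:L]
Beat 9 (R): throw ball3 h=7 -> lands@16:L; in-air after throw: [b1@10:L b2@11:R b5@12:L b6@13:R b4@14:L b3@16:L]
Beat 10 (L): throw ball1 h=7 -> lands@17:R; in-air after throw: [b2@11:R b5@12:L b6@13:R b4@14:L b3@16:L b1@17:R]
Beat 11 (R): throw ball2 h=7 -> lands@18:L; in-air after throw: [b5@12:L b6@13:R b4@14:L b3@16:L b1@17:R b2@18:L]
Ball 4: thrown@4 h=3 -> first land @7; rethrown@7 h=7 -> second land @14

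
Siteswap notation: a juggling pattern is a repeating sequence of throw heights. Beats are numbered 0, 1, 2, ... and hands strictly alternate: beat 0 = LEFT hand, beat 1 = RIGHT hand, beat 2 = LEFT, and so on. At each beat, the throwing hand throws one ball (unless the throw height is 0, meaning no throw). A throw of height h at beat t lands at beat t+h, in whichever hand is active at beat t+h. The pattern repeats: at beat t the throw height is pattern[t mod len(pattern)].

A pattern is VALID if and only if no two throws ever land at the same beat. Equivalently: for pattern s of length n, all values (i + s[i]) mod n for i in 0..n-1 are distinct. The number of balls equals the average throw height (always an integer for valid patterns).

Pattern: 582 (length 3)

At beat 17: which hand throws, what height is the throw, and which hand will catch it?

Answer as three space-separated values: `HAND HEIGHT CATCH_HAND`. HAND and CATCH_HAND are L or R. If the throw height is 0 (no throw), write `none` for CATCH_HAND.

Beat 17: 17 mod 2 = 1, so hand = R
Throw height = pattern[17 mod 3] = pattern[2] = 2
Lands at beat 17+2=19, 19 mod 2 = 1, so catch hand = R

Answer: R 2 R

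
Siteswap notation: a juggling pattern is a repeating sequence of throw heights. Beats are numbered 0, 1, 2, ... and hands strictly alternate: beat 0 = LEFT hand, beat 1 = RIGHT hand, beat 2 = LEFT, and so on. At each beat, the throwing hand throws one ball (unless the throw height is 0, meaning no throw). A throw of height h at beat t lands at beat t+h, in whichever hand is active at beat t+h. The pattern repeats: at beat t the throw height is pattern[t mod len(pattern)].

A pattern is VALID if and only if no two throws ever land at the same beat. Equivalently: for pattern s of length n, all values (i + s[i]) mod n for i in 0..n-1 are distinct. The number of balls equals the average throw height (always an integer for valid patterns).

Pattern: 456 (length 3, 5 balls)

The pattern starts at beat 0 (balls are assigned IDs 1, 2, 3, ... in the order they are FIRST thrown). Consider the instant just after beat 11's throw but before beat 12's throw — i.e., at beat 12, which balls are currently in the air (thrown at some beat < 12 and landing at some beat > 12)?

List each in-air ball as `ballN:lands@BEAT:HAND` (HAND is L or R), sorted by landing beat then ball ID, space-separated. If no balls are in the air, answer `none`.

Beat 0 (L): throw ball1 h=4 -> lands@4:L; in-air after throw: [b1@4:L]
Beat 1 (R): throw ball2 h=5 -> lands@6:L; in-air after throw: [b1@4:L b2@6:L]
Beat 2 (L): throw ball3 h=6 -> lands@8:L; in-air after throw: [b1@4:L b2@6:L b3@8:L]
Beat 3 (R): throw ball4 h=4 -> lands@7:R; in-air after throw: [b1@4:L b2@6:L b4@7:R b3@8:L]
Beat 4 (L): throw ball1 h=5 -> lands@9:R; in-air after throw: [b2@6:L b4@7:R b3@8:L b1@9:R]
Beat 5 (R): throw ball5 h=6 -> lands@11:R; in-air after throw: [b2@6:L b4@7:R b3@8:L b1@9:R b5@11:R]
Beat 6 (L): throw ball2 h=4 -> lands@10:L; in-air after throw: [b4@7:R b3@8:L b1@9:R b2@10:L b5@11:R]
Beat 7 (R): throw ball4 h=5 -> lands@12:L; in-air after throw: [b3@8:L b1@9:R b2@10:L b5@11:R b4@12:L]
Beat 8 (L): throw ball3 h=6 -> lands@14:L; in-air after throw: [b1@9:R b2@10:L b5@11:R b4@12:L b3@14:L]
Beat 9 (R): throw ball1 h=4 -> lands@13:R; in-air after throw: [b2@10:L b5@11:R b4@12:L b1@13:R b3@14:L]
Beat 10 (L): throw ball2 h=5 -> lands@15:R; in-air after throw: [b5@11:R b4@12:L b1@13:R b3@14:L b2@15:R]
Beat 11 (R): throw ball5 h=6 -> lands@17:R; in-air after throw: [b4@12:L b1@13:R b3@14:L b2@15:R b5@17:R]
Beat 12 (L): throw ball4 h=4 -> lands@16:L; in-air after throw: [b1@13:R b3@14:L b2@15:R b4@16:L b5@17:R]

Answer: ball1:lands@13:R ball3:lands@14:L ball2:lands@15:R ball5:lands@17:R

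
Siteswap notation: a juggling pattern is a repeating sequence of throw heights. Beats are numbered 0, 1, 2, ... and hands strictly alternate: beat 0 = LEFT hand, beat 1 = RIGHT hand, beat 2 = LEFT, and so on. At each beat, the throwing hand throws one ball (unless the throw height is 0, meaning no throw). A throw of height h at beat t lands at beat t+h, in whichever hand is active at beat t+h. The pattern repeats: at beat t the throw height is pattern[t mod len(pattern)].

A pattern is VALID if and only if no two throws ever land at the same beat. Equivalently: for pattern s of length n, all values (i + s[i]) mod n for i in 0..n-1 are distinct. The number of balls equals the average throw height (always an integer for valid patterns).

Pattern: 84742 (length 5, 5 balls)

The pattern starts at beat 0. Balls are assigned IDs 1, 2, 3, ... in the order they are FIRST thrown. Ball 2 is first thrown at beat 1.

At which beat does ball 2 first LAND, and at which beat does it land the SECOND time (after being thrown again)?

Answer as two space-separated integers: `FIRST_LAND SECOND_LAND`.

Beat 0 (L): throw ball1 h=8 -> lands@8:L; in-air after throw: [b1@8:L]
Beat 1 (R): throw ball2 h=4 -> lands@5:R; in-air after throw: [b2@5:R b1@8:L]
Beat 2 (L): throw ball3 h=7 -> lands@9:R; in-air after throw: [b2@5:R b1@8:L b3@9:R]
Beat 3 (R): throw ball4 h=4 -> lands@7:R; in-air after throw: [b2@5:R b4@7:R b1@8:L b3@9:R]
Beat 4 (L): throw ball5 h=2 -> lands@6:L; in-air after throw: [b2@5:R b5@6:L b4@7:R b1@8:L b3@9:R]
Beat 5 (R): throw ball2 h=8 -> lands@13:R; in-air after throw: [b5@6:L b4@7:R b1@8:L b3@9:R b2@13:R]
Beat 6 (L): throw ball5 h=4 -> lands@10:L; in-air after throw: [b4@7:R b1@8:L b3@9:R b5@10:L b2@13:R]
Beat 7 (R): throw ball4 h=7 -> lands@14:L; in-air after throw: [b1@8:L b3@9:R b5@10:L b2@13:R b4@14:L]
Beat 8 (L): throw ball1 h=4 -> lands@12:L; in-air after throw: [b3@9:R b5@10:L b1@12:L b2@13:R b4@14:L]
Beat 9 (R): throw ball3 h=2 -> lands@11:R; in-air after throw: [b5@10:L b3@11:R b1@12:L b2@13:R b4@14:L]
Beat 10 (L): throw ball5 h=8 -> lands@18:L; in-air after throw: [b3@11:R b1@12:L b2@13:R b4@14:L b5@18:L]
Beat 11 (R): throw ball3 h=4 -> lands@15:R; in-air after throw: [b1@12:L b2@13:R b4@14:L b3@15:R b5@18:L]
Beat 12 (L): throw ball1 h=7 -> lands@19:R; in-air after throw: [b2@13:R b4@14:L b3@15:R b5@18:L b1@19:R]
Beat 13 (R): throw ball2 h=4 -> lands@17:R; in-air after throw: [b4@14:L b3@15:R b2@17:R b5@18:L b1@19:R]
Ball 2: thrown@1 h=4 -> first land @5; rethrown@5 h=8 -> second land @13

Answer: 5 13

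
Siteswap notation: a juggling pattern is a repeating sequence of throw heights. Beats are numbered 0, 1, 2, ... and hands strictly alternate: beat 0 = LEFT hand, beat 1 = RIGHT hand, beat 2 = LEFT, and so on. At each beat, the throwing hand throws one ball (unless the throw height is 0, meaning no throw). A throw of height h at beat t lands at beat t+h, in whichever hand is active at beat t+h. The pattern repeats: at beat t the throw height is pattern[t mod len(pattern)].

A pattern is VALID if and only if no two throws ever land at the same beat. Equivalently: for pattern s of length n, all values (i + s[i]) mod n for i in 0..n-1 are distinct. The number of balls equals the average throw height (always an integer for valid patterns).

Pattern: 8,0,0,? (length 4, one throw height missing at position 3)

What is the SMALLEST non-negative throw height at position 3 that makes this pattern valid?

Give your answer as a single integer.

i=0: (0 + 8) mod 4 = 0
i=1: (1 + 0) mod 4 = 1
i=2: (2 + 0) mod 4 = 2
i=3: s[i]=? (unknown)
Known residues: [0, 1, 2]; need a permutation of 0..3, so missing residue r = 3
Need (3 + s) mod 4 = 3; smallest s = (3 - 3) mod 4 = 0

Answer: 0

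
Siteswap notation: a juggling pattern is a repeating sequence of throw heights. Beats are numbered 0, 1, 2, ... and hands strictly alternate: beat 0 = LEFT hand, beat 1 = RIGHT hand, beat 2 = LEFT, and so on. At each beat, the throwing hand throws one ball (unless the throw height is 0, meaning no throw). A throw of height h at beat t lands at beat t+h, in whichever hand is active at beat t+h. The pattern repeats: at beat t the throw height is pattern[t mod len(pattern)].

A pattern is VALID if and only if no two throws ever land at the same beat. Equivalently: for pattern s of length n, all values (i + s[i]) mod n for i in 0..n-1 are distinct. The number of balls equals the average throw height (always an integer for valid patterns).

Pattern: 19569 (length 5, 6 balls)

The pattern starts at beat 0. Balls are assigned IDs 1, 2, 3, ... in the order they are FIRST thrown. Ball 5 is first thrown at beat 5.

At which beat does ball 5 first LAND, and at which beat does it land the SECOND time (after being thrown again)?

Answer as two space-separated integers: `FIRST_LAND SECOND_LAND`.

Beat 0 (L): throw ball1 h=1 -> lands@1:R; in-air after throw: [b1@1:R]
Beat 1 (R): throw ball1 h=9 -> lands@10:L; in-air after throw: [b1@10:L]
Beat 2 (L): throw ball2 h=5 -> lands@7:R; in-air after throw: [b2@7:R b1@10:L]
Beat 3 (R): throw ball3 h=6 -> lands@9:R; in-air after throw: [b2@7:R b3@9:R b1@10:L]
Beat 4 (L): throw ball4 h=9 -> lands@13:R; in-air after throw: [b2@7:R b3@9:R b1@10:L b4@13:R]
Beat 5 (R): throw ball5 h=1 -> lands@6:L; in-air after throw: [b5@6:L b2@7:R b3@9:R b1@10:L b4@13:R]
Beat 6 (L): throw ball5 h=9 -> lands@15:R; in-air after throw: [b2@7:R b3@9:R b1@10:L b4@13:R b5@15:R]
Beat 7 (R): throw ball2 h=5 -> lands@12:L; in-air after throw: [b3@9:R b1@10:L b2@12:L b4@13:R b5@15:R]
Beat 8 (L): throw ball6 h=6 -> lands@14:L; in-air after throw: [b3@9:R b1@10:L b2@12:L b4@13:R b6@14:L b5@15:R]
Beat 9 (R): throw ball3 h=9 -> lands@18:L; in-air after throw: [b1@10:L b2@12:L b4@13:R b6@14:L b5@15:R b3@18:L]
Beat 10 (L): throw ball1 h=1 -> lands@11:R; in-air after throw: [b1@11:R b2@12:L b4@13:R b6@14:L b5@15:R b3@18:L]
Beat 11 (R): throw ball1 h=9 -> lands@20:L; in-air after throw: [b2@12:L b4@13:R b6@14:L b5@15:R b3@18:L b1@20:L]
Beat 12 (L): throw ball2 h=5 -> lands@17:R; in-air after throw: [b4@13:R b6@14:L b5@15:R b2@17:R b3@18:L b1@20:L]
Beat 13 (R): throw ball4 h=6 -> lands@19:R; in-air after throw: [b6@14:L b5@15:R b2@17:R b3@18:L b4@19:R b1@20:L]
Beat 14 (L): throw ball6 h=9 -> lands@23:R; in-air after throw: [b5@15:R b2@17:R b3@18:L b4@19:R b1@20:L b6@23:R]
Beat 15 (R): throw ball5 h=1 -> lands@16:L; in-air after throw: [b5@16:L b2@17:R b3@18:L b4@19:R b1@20:L b6@23:R]
Ball 5: thrown@5 h=1 -> first land @6; rethrown@6 h=9 -> second land @15

Answer: 6 15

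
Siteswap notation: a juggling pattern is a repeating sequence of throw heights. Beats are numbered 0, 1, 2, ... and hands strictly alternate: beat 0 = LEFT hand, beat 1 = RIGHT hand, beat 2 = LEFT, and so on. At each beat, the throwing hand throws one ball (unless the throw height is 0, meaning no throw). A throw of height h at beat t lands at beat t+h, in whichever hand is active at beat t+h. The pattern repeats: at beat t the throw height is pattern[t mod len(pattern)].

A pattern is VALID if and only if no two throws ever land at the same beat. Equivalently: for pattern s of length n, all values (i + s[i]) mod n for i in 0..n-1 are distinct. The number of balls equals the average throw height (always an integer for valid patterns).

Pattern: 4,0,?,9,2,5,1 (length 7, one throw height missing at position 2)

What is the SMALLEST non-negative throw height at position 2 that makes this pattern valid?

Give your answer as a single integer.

Answer: 0

Derivation:
i=0: (0 + 4) mod 7 = 4
i=1: (1 + 0) mod 7 = 1
i=2: s[i]=? (unknown)
i=3: (3 + 9) mod 7 = 5
i=4: (4 + 2) mod 7 = 6
i=5: (5 + 5) mod 7 = 3
i=6: (6 + 1) mod 7 = 0
Known residues: [0, 1, 3, 4, 5, 6]; need a permutation of 0..6, so missing residue r = 2
Need (2 + s) mod 7 = 2; smallest s = (2 - 2) mod 7 = 0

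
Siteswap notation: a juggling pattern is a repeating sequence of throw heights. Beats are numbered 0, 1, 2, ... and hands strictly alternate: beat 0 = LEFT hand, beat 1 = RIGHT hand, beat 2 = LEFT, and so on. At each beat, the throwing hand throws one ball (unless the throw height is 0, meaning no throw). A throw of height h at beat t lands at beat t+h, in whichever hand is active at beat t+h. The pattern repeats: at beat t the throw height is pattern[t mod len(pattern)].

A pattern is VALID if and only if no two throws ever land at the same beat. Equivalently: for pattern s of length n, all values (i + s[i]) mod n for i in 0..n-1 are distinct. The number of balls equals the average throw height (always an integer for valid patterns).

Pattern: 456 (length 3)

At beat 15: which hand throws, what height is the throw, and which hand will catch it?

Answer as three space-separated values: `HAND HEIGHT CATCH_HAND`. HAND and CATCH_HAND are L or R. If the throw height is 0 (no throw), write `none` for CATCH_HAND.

Beat 15: 15 mod 2 = 1, so hand = R
Throw height = pattern[15 mod 3] = pattern[0] = 4
Lands at beat 15+4=19, 19 mod 2 = 1, so catch hand = R

Answer: R 4 R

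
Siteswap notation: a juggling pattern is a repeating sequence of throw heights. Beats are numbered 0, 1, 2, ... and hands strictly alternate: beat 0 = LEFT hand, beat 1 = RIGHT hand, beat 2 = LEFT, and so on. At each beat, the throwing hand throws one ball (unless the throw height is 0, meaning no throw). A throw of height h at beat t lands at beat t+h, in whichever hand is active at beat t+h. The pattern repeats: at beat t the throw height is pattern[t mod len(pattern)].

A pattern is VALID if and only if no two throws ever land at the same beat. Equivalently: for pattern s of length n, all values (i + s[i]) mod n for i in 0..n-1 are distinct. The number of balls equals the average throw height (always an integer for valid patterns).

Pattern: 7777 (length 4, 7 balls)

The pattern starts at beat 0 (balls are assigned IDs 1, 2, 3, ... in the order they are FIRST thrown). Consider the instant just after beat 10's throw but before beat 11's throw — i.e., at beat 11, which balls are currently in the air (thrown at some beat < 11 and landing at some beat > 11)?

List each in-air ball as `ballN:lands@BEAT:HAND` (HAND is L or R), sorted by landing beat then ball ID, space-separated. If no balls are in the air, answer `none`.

Beat 0 (L): throw ball1 h=7 -> lands@7:R; in-air after throw: [b1@7:R]
Beat 1 (R): throw ball2 h=7 -> lands@8:L; in-air after throw: [b1@7:R b2@8:L]
Beat 2 (L): throw ball3 h=7 -> lands@9:R; in-air after throw: [b1@7:R b2@8:L b3@9:R]
Beat 3 (R): throw ball4 h=7 -> lands@10:L; in-air after throw: [b1@7:R b2@8:L b3@9:R b4@10:L]
Beat 4 (L): throw ball5 h=7 -> lands@11:R; in-air after throw: [b1@7:R b2@8:L b3@9:R b4@10:L b5@11:R]
Beat 5 (R): throw ball6 h=7 -> lands@12:L; in-air after throw: [b1@7:R b2@8:L b3@9:R b4@10:L b5@11:R b6@12:L]
Beat 6 (L): throw ball7 h=7 -> lands@13:R; in-air after throw: [b1@7:R b2@8:L b3@9:R b4@10:L b5@11:R b6@12:L b7@13:R]
Beat 7 (R): throw ball1 h=7 -> lands@14:L; in-air after throw: [b2@8:L b3@9:R b4@10:L b5@11:R b6@12:L b7@13:R b1@14:L]
Beat 8 (L): throw ball2 h=7 -> lands@15:R; in-air after throw: [b3@9:R b4@10:L b5@11:R b6@12:L b7@13:R b1@14:L b2@15:R]
Beat 9 (R): throw ball3 h=7 -> lands@16:L; in-air after throw: [b4@10:L b5@11:R b6@12:L b7@13:R b1@14:L b2@15:R b3@16:L]
Beat 10 (L): throw ball4 h=7 -> lands@17:R; in-air after throw: [b5@11:R b6@12:L b7@13:R b1@14:L b2@15:R b3@16:L b4@17:R]
Beat 11 (R): throw ball5 h=7 -> lands@18:L; in-air after throw: [b6@12:L b7@13:R b1@14:L b2@15:R b3@16:L b4@17:R b5@18:L]

Answer: ball6:lands@12:L ball7:lands@13:R ball1:lands@14:L ball2:lands@15:R ball3:lands@16:L ball4:lands@17:R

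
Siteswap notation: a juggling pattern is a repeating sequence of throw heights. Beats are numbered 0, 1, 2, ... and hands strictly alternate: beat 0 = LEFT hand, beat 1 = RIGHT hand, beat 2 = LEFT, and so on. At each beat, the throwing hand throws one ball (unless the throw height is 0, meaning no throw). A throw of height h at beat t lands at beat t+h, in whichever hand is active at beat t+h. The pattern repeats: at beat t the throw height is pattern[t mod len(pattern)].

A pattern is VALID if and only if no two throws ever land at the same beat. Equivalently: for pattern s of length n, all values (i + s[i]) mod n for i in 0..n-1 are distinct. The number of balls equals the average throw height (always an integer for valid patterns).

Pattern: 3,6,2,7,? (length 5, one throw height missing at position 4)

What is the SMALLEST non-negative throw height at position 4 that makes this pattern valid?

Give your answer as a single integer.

i=0: (0 + 3) mod 5 = 3
i=1: (1 + 6) mod 5 = 2
i=2: (2 + 2) mod 5 = 4
i=3: (3 + 7) mod 5 = 0
i=4: s[i]=? (unknown)
Known residues: [0, 2, 3, 4]; need a permutation of 0..4, so missing residue r = 1
Need (4 + s) mod 5 = 1; smallest s = (1 - 4) mod 5 = 2

Answer: 2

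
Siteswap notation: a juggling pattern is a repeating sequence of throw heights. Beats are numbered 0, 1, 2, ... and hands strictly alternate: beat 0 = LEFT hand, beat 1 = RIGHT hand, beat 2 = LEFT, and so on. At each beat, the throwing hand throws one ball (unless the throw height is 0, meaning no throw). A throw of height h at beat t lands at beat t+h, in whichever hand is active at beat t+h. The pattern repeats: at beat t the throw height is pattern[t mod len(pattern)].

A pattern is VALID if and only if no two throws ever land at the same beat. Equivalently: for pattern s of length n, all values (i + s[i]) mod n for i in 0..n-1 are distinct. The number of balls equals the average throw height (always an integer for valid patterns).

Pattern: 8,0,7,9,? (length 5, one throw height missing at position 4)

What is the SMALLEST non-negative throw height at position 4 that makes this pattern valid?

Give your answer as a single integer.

i=0: (0 + 8) mod 5 = 3
i=1: (1 + 0) mod 5 = 1
i=2: (2 + 7) mod 5 = 4
i=3: (3 + 9) mod 5 = 2
i=4: s[i]=? (unknown)
Known residues: [1, 2, 3, 4]; need a permutation of 0..4, so missing residue r = 0
Need (4 + s) mod 5 = 0; smallest s = (0 - 4) mod 5 = 1

Answer: 1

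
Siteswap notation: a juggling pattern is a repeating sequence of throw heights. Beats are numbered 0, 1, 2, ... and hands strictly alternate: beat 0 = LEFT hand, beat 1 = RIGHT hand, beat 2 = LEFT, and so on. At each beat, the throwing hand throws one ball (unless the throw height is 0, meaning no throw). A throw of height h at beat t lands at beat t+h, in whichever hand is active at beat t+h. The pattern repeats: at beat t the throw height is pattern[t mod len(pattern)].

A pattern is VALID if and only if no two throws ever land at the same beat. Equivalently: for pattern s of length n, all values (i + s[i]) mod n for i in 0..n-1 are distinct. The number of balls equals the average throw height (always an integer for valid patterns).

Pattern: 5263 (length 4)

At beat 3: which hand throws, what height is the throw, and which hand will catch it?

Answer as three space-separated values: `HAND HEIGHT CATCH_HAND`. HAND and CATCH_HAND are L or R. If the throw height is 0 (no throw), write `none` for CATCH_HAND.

Answer: R 3 L

Derivation:
Beat 3: 3 mod 2 = 1, so hand = R
Throw height = pattern[3 mod 4] = pattern[3] = 3
Lands at beat 3+3=6, 6 mod 2 = 0, so catch hand = L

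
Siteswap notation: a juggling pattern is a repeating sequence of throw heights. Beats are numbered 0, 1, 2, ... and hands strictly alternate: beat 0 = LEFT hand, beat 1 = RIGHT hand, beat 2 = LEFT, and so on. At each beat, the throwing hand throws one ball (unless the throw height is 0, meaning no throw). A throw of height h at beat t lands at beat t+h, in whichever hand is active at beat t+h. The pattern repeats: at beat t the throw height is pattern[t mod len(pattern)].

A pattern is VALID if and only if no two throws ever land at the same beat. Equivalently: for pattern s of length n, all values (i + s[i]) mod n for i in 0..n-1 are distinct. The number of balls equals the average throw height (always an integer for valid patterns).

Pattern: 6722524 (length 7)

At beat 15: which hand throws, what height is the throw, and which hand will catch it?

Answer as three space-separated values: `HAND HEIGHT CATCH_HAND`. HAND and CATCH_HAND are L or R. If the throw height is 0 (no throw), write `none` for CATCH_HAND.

Answer: R 7 L

Derivation:
Beat 15: 15 mod 2 = 1, so hand = R
Throw height = pattern[15 mod 7] = pattern[1] = 7
Lands at beat 15+7=22, 22 mod 2 = 0, so catch hand = L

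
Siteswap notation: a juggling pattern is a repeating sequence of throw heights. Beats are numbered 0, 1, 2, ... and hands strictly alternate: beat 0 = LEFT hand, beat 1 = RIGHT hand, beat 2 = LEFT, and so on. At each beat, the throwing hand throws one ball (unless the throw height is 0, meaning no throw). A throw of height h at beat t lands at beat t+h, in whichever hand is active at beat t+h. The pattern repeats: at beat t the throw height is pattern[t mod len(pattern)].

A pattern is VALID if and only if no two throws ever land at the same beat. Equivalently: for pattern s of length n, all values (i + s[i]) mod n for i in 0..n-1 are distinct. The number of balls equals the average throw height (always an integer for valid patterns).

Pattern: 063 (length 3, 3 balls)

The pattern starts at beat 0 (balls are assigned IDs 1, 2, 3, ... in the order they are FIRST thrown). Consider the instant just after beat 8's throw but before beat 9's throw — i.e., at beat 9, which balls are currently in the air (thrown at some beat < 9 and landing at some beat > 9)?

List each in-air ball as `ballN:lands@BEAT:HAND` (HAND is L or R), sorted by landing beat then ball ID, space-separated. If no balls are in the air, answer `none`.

Answer: ball3:lands@10:L ball2:lands@11:R ball1:lands@13:R

Derivation:
Beat 1 (R): throw ball1 h=6 -> lands@7:R; in-air after throw: [b1@7:R]
Beat 2 (L): throw ball2 h=3 -> lands@5:R; in-air after throw: [b2@5:R b1@7:R]
Beat 4 (L): throw ball3 h=6 -> lands@10:L; in-air after throw: [b2@5:R b1@7:R b3@10:L]
Beat 5 (R): throw ball2 h=3 -> lands@8:L; in-air after throw: [b1@7:R b2@8:L b3@10:L]
Beat 7 (R): throw ball1 h=6 -> lands@13:R; in-air after throw: [b2@8:L b3@10:L b1@13:R]
Beat 8 (L): throw ball2 h=3 -> lands@11:R; in-air after throw: [b3@10:L b2@11:R b1@13:R]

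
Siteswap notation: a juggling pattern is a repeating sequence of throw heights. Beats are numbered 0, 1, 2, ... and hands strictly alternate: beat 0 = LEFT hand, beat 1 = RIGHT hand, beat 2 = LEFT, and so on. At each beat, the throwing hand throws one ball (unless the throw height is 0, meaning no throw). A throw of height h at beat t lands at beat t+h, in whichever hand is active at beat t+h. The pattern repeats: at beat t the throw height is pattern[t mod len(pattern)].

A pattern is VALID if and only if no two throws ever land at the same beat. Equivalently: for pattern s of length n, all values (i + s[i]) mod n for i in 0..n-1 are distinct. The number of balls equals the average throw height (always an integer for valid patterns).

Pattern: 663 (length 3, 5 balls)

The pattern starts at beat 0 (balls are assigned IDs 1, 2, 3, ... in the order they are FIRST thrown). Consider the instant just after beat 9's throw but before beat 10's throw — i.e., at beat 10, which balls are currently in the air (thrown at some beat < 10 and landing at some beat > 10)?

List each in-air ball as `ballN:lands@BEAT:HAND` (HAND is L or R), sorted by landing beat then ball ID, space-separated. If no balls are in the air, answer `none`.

Answer: ball3:lands@11:R ball1:lands@12:L ball2:lands@13:R ball4:lands@15:R

Derivation:
Beat 0 (L): throw ball1 h=6 -> lands@6:L; in-air after throw: [b1@6:L]
Beat 1 (R): throw ball2 h=6 -> lands@7:R; in-air after throw: [b1@6:L b2@7:R]
Beat 2 (L): throw ball3 h=3 -> lands@5:R; in-air after throw: [b3@5:R b1@6:L b2@7:R]
Beat 3 (R): throw ball4 h=6 -> lands@9:R; in-air after throw: [b3@5:R b1@6:L b2@7:R b4@9:R]
Beat 4 (L): throw ball5 h=6 -> lands@10:L; in-air after throw: [b3@5:R b1@6:L b2@7:R b4@9:R b5@10:L]
Beat 5 (R): throw ball3 h=3 -> lands@8:L; in-air after throw: [b1@6:L b2@7:R b3@8:L b4@9:R b5@10:L]
Beat 6 (L): throw ball1 h=6 -> lands@12:L; in-air after throw: [b2@7:R b3@8:L b4@9:R b5@10:L b1@12:L]
Beat 7 (R): throw ball2 h=6 -> lands@13:R; in-air after throw: [b3@8:L b4@9:R b5@10:L b1@12:L b2@13:R]
Beat 8 (L): throw ball3 h=3 -> lands@11:R; in-air after throw: [b4@9:R b5@10:L b3@11:R b1@12:L b2@13:R]
Beat 9 (R): throw ball4 h=6 -> lands@15:R; in-air after throw: [b5@10:L b3@11:R b1@12:L b2@13:R b4@15:R]
Beat 10 (L): throw ball5 h=6 -> lands@16:L; in-air after throw: [b3@11:R b1@12:L b2@13:R b4@15:R b5@16:L]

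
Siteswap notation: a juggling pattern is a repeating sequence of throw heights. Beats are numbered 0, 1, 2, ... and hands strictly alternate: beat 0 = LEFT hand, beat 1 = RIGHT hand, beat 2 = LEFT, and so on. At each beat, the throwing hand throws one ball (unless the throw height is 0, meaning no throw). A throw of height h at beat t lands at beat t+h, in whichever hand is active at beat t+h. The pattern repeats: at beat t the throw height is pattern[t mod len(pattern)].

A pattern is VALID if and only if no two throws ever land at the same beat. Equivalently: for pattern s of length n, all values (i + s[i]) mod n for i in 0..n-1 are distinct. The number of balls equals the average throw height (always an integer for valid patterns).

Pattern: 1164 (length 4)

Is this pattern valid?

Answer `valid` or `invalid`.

i=0: (i + s[i]) mod n = (0 + 1) mod 4 = 1
i=1: (i + s[i]) mod n = (1 + 1) mod 4 = 2
i=2: (i + s[i]) mod n = (2 + 6) mod 4 = 0
i=3: (i + s[i]) mod n = (3 + 4) mod 4 = 3
Residues: [1, 2, 0, 3], distinct: True

Answer: valid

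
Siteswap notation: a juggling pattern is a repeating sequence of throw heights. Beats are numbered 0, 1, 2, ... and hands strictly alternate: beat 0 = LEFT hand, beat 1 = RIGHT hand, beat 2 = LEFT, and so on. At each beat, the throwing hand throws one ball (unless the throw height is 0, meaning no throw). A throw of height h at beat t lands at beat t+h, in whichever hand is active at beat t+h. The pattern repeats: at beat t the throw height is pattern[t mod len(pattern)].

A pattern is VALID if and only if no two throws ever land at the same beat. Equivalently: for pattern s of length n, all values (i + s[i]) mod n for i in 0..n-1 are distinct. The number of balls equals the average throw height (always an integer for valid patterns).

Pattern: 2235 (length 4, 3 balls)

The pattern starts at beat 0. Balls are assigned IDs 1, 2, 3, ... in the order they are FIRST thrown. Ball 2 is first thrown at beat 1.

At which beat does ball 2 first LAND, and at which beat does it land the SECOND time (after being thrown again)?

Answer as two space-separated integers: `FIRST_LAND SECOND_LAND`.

Answer: 3 8

Derivation:
Beat 0 (L): throw ball1 h=2 -> lands@2:L; in-air after throw: [b1@2:L]
Beat 1 (R): throw ball2 h=2 -> lands@3:R; in-air after throw: [b1@2:L b2@3:R]
Beat 2 (L): throw ball1 h=3 -> lands@5:R; in-air after throw: [b2@3:R b1@5:R]
Beat 3 (R): throw ball2 h=5 -> lands@8:L; in-air after throw: [b1@5:R b2@8:L]
Beat 4 (L): throw ball3 h=2 -> lands@6:L; in-air after throw: [b1@5:R b3@6:L b2@8:L]
Beat 5 (R): throw ball1 h=2 -> lands@7:R; in-air after throw: [b3@6:L b1@7:R b2@8:L]
Beat 6 (L): throw ball3 h=3 -> lands@9:R; in-air after throw: [b1@7:R b2@8:L b3@9:R]
Beat 7 (R): throw ball1 h=5 -> lands@12:L; in-air after throw: [b2@8:L b3@9:R b1@12:L]
Beat 8 (L): throw ball2 h=2 -> lands@10:L; in-air after throw: [b3@9:R b2@10:L b1@12:L]
Ball 2: thrown@1 h=2 -> first land @3; rethrown@3 h=5 -> second land @8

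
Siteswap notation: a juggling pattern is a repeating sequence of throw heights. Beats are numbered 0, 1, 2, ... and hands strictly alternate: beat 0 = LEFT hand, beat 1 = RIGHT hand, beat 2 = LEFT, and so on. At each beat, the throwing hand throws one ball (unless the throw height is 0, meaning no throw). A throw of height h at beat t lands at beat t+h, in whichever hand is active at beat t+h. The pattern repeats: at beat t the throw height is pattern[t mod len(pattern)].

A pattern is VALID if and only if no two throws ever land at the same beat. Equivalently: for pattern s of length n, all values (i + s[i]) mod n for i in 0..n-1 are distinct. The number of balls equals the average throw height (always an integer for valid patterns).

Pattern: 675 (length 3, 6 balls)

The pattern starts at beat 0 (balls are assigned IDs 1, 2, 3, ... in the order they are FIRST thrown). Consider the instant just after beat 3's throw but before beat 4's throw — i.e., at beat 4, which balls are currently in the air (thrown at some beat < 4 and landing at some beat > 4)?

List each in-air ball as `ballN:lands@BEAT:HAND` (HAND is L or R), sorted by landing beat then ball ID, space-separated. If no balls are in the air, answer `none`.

Answer: ball1:lands@6:L ball3:lands@7:R ball2:lands@8:L ball4:lands@9:R

Derivation:
Beat 0 (L): throw ball1 h=6 -> lands@6:L; in-air after throw: [b1@6:L]
Beat 1 (R): throw ball2 h=7 -> lands@8:L; in-air after throw: [b1@6:L b2@8:L]
Beat 2 (L): throw ball3 h=5 -> lands@7:R; in-air after throw: [b1@6:L b3@7:R b2@8:L]
Beat 3 (R): throw ball4 h=6 -> lands@9:R; in-air after throw: [b1@6:L b3@7:R b2@8:L b4@9:R]
Beat 4 (L): throw ball5 h=7 -> lands@11:R; in-air after throw: [b1@6:L b3@7:R b2@8:L b4@9:R b5@11:R]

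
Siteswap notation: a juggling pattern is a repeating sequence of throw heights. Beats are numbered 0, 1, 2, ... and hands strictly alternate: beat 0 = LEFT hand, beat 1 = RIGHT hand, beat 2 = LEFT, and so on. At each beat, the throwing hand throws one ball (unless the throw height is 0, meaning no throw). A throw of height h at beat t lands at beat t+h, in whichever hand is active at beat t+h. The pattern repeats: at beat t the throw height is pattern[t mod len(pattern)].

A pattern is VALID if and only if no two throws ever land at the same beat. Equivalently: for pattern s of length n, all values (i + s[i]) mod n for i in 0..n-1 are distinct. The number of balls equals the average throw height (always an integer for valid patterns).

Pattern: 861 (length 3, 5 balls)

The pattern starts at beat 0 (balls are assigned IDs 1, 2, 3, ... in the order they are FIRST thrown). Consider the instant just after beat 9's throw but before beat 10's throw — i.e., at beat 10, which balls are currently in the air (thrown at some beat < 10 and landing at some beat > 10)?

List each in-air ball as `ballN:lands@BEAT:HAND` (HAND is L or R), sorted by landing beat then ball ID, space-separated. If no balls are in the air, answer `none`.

Answer: ball3:lands@11:R ball2:lands@13:R ball5:lands@14:L ball1:lands@17:R

Derivation:
Beat 0 (L): throw ball1 h=8 -> lands@8:L; in-air after throw: [b1@8:L]
Beat 1 (R): throw ball2 h=6 -> lands@7:R; in-air after throw: [b2@7:R b1@8:L]
Beat 2 (L): throw ball3 h=1 -> lands@3:R; in-air after throw: [b3@3:R b2@7:R b1@8:L]
Beat 3 (R): throw ball3 h=8 -> lands@11:R; in-air after throw: [b2@7:R b1@8:L b3@11:R]
Beat 4 (L): throw ball4 h=6 -> lands@10:L; in-air after throw: [b2@7:R b1@8:L b4@10:L b3@11:R]
Beat 5 (R): throw ball5 h=1 -> lands@6:L; in-air after throw: [b5@6:L b2@7:R b1@8:L b4@10:L b3@11:R]
Beat 6 (L): throw ball5 h=8 -> lands@14:L; in-air after throw: [b2@7:R b1@8:L b4@10:L b3@11:R b5@14:L]
Beat 7 (R): throw ball2 h=6 -> lands@13:R; in-air after throw: [b1@8:L b4@10:L b3@11:R b2@13:R b5@14:L]
Beat 8 (L): throw ball1 h=1 -> lands@9:R; in-air after throw: [b1@9:R b4@10:L b3@11:R b2@13:R b5@14:L]
Beat 9 (R): throw ball1 h=8 -> lands@17:R; in-air after throw: [b4@10:L b3@11:R b2@13:R b5@14:L b1@17:R]
Beat 10 (L): throw ball4 h=6 -> lands@16:L; in-air after throw: [b3@11:R b2@13:R b5@14:L b4@16:L b1@17:R]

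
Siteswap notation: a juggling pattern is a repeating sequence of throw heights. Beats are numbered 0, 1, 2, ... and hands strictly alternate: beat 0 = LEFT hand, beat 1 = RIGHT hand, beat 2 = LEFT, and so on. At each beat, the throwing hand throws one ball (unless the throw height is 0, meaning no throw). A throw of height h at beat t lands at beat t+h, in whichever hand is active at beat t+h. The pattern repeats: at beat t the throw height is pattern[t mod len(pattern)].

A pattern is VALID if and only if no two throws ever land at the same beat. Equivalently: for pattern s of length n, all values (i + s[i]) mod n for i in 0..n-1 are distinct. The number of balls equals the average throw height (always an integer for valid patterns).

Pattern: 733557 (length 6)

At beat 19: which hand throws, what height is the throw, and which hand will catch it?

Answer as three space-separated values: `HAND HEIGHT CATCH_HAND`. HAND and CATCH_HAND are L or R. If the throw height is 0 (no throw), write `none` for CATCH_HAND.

Answer: R 3 L

Derivation:
Beat 19: 19 mod 2 = 1, so hand = R
Throw height = pattern[19 mod 6] = pattern[1] = 3
Lands at beat 19+3=22, 22 mod 2 = 0, so catch hand = L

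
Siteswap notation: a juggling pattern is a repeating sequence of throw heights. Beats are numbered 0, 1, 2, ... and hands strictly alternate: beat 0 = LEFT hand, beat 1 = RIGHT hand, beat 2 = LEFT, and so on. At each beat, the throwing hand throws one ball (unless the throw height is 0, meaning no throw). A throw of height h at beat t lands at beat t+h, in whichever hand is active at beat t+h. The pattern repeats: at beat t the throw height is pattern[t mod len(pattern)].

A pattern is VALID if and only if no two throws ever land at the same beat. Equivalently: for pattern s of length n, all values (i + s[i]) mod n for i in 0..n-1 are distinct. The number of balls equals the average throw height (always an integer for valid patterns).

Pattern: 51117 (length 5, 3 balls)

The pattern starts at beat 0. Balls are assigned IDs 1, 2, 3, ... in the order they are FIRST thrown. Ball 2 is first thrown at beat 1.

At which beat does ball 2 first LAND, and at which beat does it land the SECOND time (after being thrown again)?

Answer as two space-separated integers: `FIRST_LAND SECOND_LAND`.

Answer: 2 3

Derivation:
Beat 0 (L): throw ball1 h=5 -> lands@5:R; in-air after throw: [b1@5:R]
Beat 1 (R): throw ball2 h=1 -> lands@2:L; in-air after throw: [b2@2:L b1@5:R]
Beat 2 (L): throw ball2 h=1 -> lands@3:R; in-air after throw: [b2@3:R b1@5:R]
Beat 3 (R): throw ball2 h=1 -> lands@4:L; in-air after throw: [b2@4:L b1@5:R]
Ball 2: thrown@1 h=1 -> first land @2; rethrown@2 h=1 -> second land @3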